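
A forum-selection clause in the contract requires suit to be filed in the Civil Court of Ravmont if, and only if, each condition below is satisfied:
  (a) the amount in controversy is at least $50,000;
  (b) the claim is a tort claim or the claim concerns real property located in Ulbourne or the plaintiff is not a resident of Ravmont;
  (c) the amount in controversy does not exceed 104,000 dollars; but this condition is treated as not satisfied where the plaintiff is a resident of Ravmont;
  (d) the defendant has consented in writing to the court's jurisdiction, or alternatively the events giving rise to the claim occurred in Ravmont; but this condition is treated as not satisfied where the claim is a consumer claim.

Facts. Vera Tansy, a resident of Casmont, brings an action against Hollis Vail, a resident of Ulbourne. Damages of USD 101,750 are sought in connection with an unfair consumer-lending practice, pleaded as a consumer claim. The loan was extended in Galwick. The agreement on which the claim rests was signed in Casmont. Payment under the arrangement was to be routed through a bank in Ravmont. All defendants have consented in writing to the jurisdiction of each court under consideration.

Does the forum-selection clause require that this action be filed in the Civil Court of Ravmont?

The Civil Court of Ravmont:
  (a) The amount in controversy is 101,750 dollars, which meets the $50,000 floor. Condition met.
  (b) The plaintiff resides in Casmont, which is not Ravmont, so one alternative holds. Condition met.
  (c) The amount in controversy is 101,750 dollars, within the $104,000 ceiling. The exception is not triggered, since the plaintiff resides in Casmont, not Ravmont. Satisfied.
  (d) Every defendant has filed written consent, so this disjunct is met. But the claim is a consumer claim, triggering the carve-out and defeating this condition. Not satisfied.
  → Forum clause is not triggered.

No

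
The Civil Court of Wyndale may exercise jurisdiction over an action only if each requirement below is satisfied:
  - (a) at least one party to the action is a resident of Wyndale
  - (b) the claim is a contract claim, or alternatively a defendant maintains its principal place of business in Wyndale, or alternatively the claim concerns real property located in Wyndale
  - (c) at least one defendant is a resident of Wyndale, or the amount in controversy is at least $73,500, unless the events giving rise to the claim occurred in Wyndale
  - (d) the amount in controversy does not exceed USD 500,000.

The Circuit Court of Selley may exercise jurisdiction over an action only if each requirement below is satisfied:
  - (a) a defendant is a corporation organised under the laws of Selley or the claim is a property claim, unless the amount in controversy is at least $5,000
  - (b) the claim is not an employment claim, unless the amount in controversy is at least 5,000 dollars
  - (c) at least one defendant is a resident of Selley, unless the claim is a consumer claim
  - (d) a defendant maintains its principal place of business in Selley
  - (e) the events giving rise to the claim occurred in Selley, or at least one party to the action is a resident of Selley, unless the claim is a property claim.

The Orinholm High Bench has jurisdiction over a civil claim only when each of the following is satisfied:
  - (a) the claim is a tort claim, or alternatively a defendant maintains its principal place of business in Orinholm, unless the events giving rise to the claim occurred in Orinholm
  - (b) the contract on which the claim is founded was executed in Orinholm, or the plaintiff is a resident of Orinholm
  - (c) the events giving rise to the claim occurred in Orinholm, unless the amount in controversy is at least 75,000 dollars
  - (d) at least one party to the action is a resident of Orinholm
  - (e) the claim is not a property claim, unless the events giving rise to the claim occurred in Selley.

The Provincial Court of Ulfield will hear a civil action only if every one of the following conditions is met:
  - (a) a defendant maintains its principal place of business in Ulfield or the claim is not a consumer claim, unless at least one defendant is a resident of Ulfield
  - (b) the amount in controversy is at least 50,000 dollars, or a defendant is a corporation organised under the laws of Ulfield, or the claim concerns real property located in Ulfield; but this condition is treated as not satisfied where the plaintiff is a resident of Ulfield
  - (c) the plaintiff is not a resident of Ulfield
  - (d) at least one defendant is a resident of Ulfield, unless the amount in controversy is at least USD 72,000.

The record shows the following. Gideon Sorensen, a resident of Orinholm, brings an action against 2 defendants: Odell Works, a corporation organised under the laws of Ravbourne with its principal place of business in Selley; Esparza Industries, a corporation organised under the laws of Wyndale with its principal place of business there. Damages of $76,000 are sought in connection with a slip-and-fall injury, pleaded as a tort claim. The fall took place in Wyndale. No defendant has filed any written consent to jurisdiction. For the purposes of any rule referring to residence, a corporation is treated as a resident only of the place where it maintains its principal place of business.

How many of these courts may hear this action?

The Civil Court of Wyndale:
  (a) Esparza Industries resides in Wyndale. Condition met.
  (b) Esparza Industries has its principal place of business in Wyndale, which satisfies one of the alternatives. Condition met.
  (c) Esparza Industries resides in Wyndale, which satisfies one of the alternatives. Met.
  (d) The amount in controversy is $76,000, within the 500,000 dollars ceiling. Condition met.
  → Every requirement is satisfied — jurisdiction.
The Circuit Court of Selley:
  (a) The corporate defendant(s) are organised in Ravbourne, Wyndale, not Selley; the claim is a tort claim, not a property claim — every alternative fails. But the amount in controversy is USD 76,000, which meets the 5,000 dollars floor, and the 'unless' clause therefore excuses the requirement. Satisfied.
  (b) The claim is a tort claim, not an employment claim. Satisfied.
  (c) Odell Works resides in Selley. Condition met.
  (d) Odell Works has its principal place of business in Selley. Met.
  (e) Odell Works resides in Selley, so this disjunct is met. Satisfied.
  → The court has jurisdiction.
The Orinholm High Bench:
  (a) The claim is a tort claim, so one alternative holds. Satisfied.
  (b) The plaintiff resides in Orinholm — that alternative is enough. Met.
  (c) The operative events occurred in Wyndale, not Orinholm. The proviso rescues it, though: the amount in controversy is $76,000, which meets the USD 75,000 floor. Satisfied.
  (d) Gideon Sorensen resides in Orinholm. Satisfied.
  (e) The claim is a tort claim, not a property claim. Satisfied.
  → All conditions met; jurisdiction exists.
The Provincial Court of Ulfield:
  (a) The claim is a tort claim, not a consumer claim, so this disjunct is met. Condition met.
  (b) The amount in controversy is 76,000 dollars, which meets the USD 50,000 floor, so one alternative holds. The exception is not triggered, since the plaintiff resides in Orinholm, not Ulfield. Satisfied.
  (c) The plaintiff resides in Orinholm, which is not Ulfield. Condition met.
  (d) No defendant resides in Ulfield (they reside in Selley, Wyndale). But the amount in controversy is $76,000, which meets the 72,000 dollars floor, and the 'unless' clause therefore excuses the requirement. Met.
  → All conditions met; jurisdiction exists.
Courts with jurisdiction: the Civil Court of Wyndale, the Circuit Court of Selley, the Orinholm High Bench, the Provincial Court of Ulfield — 4 in total.

4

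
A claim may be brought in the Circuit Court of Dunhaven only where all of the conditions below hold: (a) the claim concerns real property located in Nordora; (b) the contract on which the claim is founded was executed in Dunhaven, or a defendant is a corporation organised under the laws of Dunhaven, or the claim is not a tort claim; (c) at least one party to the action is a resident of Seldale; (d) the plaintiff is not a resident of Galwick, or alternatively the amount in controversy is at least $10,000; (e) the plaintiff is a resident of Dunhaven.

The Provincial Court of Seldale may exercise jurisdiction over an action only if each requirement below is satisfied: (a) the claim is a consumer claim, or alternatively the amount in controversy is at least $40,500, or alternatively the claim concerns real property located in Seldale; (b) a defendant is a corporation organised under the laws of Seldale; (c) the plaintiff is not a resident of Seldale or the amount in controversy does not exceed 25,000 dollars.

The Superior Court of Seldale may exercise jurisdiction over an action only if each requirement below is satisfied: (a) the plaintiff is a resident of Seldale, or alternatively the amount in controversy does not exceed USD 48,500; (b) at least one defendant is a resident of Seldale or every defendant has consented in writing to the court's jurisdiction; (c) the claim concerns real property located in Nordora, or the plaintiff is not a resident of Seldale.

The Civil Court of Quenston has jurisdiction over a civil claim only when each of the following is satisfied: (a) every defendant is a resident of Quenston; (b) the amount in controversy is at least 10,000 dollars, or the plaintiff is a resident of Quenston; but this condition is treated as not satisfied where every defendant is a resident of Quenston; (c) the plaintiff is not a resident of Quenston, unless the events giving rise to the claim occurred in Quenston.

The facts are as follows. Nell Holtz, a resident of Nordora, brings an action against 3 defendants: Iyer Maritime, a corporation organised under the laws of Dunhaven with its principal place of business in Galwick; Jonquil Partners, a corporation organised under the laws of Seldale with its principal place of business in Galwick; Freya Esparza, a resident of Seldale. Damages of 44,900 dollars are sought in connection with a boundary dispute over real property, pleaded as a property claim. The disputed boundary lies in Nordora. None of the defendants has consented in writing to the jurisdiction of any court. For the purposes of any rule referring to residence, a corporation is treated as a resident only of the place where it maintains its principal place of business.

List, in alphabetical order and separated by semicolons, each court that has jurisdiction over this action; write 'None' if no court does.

the Provincial Court of Seldale; the Superior Court of Seldale

The Circuit Court of Dunhaven:
  (a) The property lies in Nordora. Satisfied.
  (b) Iyer Maritime is organised under the laws of Dunhaven — that alternative is enough. Satisfied.
  (c) Freya Esparza resides in Seldale. Met.
  (d) The plaintiff resides in Nordora, which is not Galwick — that alternative is enough. Satisfied.
  (e) The plaintiff resides in Nordora, not Dunhaven. Condition not met.
  → No jurisdiction.
The Provincial Court of Seldale:
  (a) The amount in controversy is USD 44,900, which meets the 40,500 dollars floor, so this disjunct is met. Met.
  (b) Jonquil Partners is organised under the laws of Seldale. Satisfied.
  (c) The plaintiff resides in Nordora, which is not Seldale, so this disjunct is met. Satisfied.
  → Jurisdiction lies.
The Superior Court of Seldale:
  (a) The amount in controversy is USD 44,900, within the 48,500 dollars ceiling, so this disjunct is met. Condition met.
  (b) Freya Esparza resides in Seldale — that alternative is enough. Satisfied.
  (c) The property lies in Nordora, so one alternative holds. Satisfied.
  → The court has jurisdiction.
The Civil Court of Quenston:
  (a) The defendants reside as follows — Iyer Maritime in Galwick, Jonquil Partners in Galwick, Freya Esparza in Seldale — not all in Quenston. Fails.
  (b) The amount in controversy is 44,900 dollars, which meets the USD 10,000 floor, so this disjunct is met. The exception is not triggered, since the defendants reside as follows — Iyer Maritime in Galwick, Jonquil Partners in Galwick, Freya Esparza in Seldale — not all in Quenston. Condition met.
  (c) The plaintiff resides in Nordora, which is not Quenston. Condition met.
  → The court lacks jurisdiction.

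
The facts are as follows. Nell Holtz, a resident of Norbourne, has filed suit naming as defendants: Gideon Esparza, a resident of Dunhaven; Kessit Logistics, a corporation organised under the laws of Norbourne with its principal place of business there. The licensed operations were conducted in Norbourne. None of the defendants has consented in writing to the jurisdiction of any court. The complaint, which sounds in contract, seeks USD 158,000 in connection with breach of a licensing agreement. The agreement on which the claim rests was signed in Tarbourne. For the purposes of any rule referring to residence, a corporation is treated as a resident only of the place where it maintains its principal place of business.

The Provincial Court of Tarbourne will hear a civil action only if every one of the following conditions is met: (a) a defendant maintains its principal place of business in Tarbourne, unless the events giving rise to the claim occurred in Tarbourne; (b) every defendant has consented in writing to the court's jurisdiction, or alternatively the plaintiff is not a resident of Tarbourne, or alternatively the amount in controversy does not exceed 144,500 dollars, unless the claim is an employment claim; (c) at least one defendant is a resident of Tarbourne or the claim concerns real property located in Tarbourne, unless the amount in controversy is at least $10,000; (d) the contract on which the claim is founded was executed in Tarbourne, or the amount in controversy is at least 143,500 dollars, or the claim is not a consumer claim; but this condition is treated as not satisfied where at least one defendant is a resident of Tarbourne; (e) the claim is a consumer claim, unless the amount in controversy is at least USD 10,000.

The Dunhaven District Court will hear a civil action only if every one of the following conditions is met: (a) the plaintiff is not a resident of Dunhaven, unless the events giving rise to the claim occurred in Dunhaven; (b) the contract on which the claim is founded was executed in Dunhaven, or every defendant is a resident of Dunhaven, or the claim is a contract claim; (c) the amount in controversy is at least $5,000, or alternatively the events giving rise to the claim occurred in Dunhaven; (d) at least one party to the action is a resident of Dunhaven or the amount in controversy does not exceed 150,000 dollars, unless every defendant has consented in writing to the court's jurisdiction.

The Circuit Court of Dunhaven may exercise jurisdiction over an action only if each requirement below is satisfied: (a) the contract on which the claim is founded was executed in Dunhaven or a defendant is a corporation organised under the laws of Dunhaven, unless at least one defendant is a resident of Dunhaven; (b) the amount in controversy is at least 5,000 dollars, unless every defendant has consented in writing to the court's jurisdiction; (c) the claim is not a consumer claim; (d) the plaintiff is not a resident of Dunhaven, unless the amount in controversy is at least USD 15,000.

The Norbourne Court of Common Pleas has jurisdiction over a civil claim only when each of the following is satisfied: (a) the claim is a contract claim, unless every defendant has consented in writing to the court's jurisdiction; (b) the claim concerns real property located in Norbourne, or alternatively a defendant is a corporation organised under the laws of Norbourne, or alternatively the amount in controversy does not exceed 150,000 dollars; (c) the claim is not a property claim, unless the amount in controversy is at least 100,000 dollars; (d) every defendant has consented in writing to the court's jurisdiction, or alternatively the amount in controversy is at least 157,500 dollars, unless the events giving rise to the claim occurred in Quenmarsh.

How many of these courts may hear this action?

The Provincial Court of Tarbourne:
  (a) The corporate defendant(s) have their principal place of business in Norbourne, not Tarbourne. Nor does the 'unless' clause help: the operative events occurred in Norbourne, not Tarbourne. Condition not met.
  (b) The plaintiff resides in Norbourne, which is not Tarbourne, so one alternative holds. Satisfied.
  (c) No defendant resides in Tarbourne (they reside in Dunhaven, Norbourne); the claim does not concern real property — no alternative holds. But the amount in controversy is USD 158,000, which meets the USD 10,000 floor, and the 'unless' clause therefore excuses the requirement. Satisfied.
  (d) The contract was executed in Tarbourne, so this disjunct is met. The carve-out does not apply: no defendant resides in Tarbourne (they reside in Dunhaven, Norbourne). Condition met.
  (e) The claim is a contract claim, not a consumer claim. The proviso rescues it, though: the amount in controversy is $158,000, which meets the $10,000 floor. Satisfied.
  → At least one condition fails; no jurisdiction.
The Dunhaven District Court:
  (a) The plaintiff resides in Norbourne, which is not Dunhaven. Met.
  (b) The claim is a contract claim — that alternative is enough. Met.
  (c) The amount in controversy is USD 158,000, which meets the $5,000 floor, so one alternative holds. Condition met.
  (d) Gideon Esparza resides in Dunhaven, which satisfies one of the alternatives. Condition met.
  → All conditions met; jurisdiction exists.
The Circuit Court of Dunhaven:
  (a) The contract was executed in Tarbourne, not Dunhaven; the corporate defendant(s) are organised in Norbourne, not Dunhaven — none of the alternatives is met. But Gideon Esparza resides in Dunhaven, and the 'unless' clause therefore excuses the requirement. Met.
  (b) The amount in controversy is 158,000 dollars, which meets the USD 5,000 floor. Satisfied.
  (c) The claim is a contract claim, not a consumer claim. Satisfied.
  (d) The plaintiff resides in Norbourne, which is not Dunhaven. Condition met.
  → All conditions met; jurisdiction exists.
The Norbourne Court of Common Pleas:
  (a) The claim is a contract claim. Condition met.
  (b) Kessit Logistics is organised under the laws of Norbourne, so this disjunct is met. Condition met.
  (c) The claim is a contract claim, not a property claim. Satisfied.
  (d) The amount in controversy is 158,000 dollars, which meets the 157,500 dollars floor, so this disjunct is met. Satisfied.
  → Every requirement is satisfied — jurisdiction.
Courts with jurisdiction: the Dunhaven District Court, the Circuit Court of Dunhaven, the Norbourne Court of Common Pleas — 3 in total.

3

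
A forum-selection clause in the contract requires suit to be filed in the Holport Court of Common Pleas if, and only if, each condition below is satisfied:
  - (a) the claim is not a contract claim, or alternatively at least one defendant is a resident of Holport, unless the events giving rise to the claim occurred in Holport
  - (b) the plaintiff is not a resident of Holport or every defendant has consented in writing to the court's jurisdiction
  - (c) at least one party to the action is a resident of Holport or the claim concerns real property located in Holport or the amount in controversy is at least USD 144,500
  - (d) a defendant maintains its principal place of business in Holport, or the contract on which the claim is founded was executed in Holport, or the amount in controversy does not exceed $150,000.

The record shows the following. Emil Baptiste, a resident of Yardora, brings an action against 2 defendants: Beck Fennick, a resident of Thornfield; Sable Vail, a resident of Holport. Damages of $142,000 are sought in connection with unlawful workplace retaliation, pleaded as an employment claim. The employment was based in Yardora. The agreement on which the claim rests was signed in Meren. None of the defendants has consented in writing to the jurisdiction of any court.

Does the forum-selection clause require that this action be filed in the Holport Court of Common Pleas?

The Holport Court of Common Pleas:
  (a) The claim is an employment claim, not a contract claim — that alternative is enough. Condition met.
  (b) The plaintiff resides in Yardora, which is not Holport, so this disjunct is met. Satisfied.
  (c) Sable Vail resides in Holport, which satisfies one of the alternatives. Met.
  (d) The amount in controversy is USD 142,000, within the USD 150,000 ceiling — that alternative is enough. Met.
  → Forum clause is triggered.

Yes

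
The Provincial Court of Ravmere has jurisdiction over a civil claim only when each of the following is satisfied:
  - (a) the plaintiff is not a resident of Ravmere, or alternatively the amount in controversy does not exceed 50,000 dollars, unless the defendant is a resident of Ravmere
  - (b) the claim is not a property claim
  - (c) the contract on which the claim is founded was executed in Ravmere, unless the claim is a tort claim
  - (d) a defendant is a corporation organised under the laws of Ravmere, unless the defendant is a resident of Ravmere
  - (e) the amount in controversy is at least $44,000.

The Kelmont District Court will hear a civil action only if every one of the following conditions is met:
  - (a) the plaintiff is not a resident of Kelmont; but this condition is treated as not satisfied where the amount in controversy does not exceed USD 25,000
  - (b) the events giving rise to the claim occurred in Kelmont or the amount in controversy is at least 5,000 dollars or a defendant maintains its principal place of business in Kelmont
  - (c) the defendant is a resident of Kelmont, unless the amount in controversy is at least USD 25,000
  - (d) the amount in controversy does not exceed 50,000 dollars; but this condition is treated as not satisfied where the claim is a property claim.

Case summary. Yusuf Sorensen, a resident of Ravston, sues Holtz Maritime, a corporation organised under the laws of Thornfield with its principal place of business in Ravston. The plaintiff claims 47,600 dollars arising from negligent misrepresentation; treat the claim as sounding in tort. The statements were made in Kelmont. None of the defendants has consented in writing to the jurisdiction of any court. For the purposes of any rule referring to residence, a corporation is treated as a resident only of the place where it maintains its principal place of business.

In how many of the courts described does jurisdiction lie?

The Provincial Court of Ravmere:
  (a) The plaintiff resides in Ravston, which is not Ravmere, which satisfies one of the alternatives. Satisfied.
  (b) The claim is a tort claim, not a property claim. Satisfied.
  (c) No contract (and hence no place of execution) is alleged. The proviso rescues it, though: the claim is a tort claim. Condition met.
  (d) The corporate defendant(s) are organised in Thornfield, not Ravmere. The proviso offers no rescue either, since the defendant resides in Ravston, not Ravmere. Fails.
  (e) The amount in controversy is $47,600, which meets the USD 44,000 floor. Satisfied.
  → Not every requirement is met — no jurisdiction.
The Kelmont District Court:
  (a) The plaintiff resides in Ravston, which is not Kelmont. The carve-out does not apply: the amount in controversy is 47,600 dollars, above the $25,000 ceiling. Condition met.
  (b) The operative events occurred in Kelmont, which satisfies one of the alternatives. Condition met.
  (c) The defendant resides in Ravston, not Kelmont. The proviso rescues it, though: the amount in controversy is USD 47,600, which meets the 25,000 dollars floor. Condition met.
  (d) The amount in controversy is USD 47,600, within the 50,000 dollars ceiling. The exception is not triggered, since the claim is a tort claim, not a property claim. Satisfied.
  → Jurisdiction lies.
Courts with jurisdiction: the Kelmont District Court — 1 in total.

1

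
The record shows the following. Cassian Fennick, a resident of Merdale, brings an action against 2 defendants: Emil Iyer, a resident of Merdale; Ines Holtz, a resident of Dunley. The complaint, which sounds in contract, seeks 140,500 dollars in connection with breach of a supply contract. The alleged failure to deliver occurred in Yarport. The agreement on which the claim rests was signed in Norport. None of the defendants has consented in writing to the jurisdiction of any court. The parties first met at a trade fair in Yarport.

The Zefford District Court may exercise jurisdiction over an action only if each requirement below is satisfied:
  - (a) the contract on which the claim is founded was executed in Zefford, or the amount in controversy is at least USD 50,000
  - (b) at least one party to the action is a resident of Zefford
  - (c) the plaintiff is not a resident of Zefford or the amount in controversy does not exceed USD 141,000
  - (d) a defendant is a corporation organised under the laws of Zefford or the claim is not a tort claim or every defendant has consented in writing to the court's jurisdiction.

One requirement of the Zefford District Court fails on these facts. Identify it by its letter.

(b)

The Zefford District Court:
  (a) The amount in controversy is 140,500 dollars, which meets the $50,000 floor, so this disjunct is met. Condition met.
  (b) No party resides in Zefford. Not satisfied.
  (c) The plaintiff resides in Merdale, which is not Zefford, so this disjunct is met. Satisfied.
  (d) The claim is a contract claim, not a tort claim — that alternative is enough. Met.
Only condition (b) fails.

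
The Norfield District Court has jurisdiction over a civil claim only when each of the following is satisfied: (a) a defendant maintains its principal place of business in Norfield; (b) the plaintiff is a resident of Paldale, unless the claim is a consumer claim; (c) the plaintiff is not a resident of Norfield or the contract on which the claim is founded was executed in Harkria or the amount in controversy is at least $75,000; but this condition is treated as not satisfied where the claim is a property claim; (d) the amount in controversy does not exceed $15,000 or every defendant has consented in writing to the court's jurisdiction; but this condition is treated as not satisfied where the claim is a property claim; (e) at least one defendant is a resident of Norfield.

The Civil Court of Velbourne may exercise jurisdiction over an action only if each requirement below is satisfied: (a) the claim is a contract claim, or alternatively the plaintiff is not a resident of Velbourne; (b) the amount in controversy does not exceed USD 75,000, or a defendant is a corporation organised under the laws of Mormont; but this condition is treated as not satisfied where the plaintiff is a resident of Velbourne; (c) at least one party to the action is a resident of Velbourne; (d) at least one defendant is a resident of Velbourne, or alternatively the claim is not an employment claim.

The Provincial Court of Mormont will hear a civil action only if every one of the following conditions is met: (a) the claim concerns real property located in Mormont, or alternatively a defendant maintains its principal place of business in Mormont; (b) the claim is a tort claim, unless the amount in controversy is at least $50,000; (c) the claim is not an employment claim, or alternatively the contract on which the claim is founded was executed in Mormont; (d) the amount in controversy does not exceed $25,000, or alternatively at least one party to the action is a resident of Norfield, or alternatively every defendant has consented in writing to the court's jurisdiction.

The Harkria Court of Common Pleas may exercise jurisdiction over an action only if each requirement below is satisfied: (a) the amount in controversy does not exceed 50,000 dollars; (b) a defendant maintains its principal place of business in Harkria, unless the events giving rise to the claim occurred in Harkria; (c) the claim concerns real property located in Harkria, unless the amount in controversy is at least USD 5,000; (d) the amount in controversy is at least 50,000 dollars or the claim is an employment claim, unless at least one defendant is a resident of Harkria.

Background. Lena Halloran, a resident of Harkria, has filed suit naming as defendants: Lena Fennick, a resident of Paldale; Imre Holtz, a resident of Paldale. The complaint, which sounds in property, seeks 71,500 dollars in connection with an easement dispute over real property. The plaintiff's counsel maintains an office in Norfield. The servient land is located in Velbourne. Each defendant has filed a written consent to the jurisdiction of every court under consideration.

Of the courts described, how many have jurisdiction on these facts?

0

The Norfield District Court:
  (a) No defendant is a corporation. Fails.
  (b) The plaintiff resides in Harkria, not Paldale. And the claim is a property claim, not a consumer claim, so the proviso does not save it. Condition not met.
  (c) The plaintiff resides in Harkria, which is not Norfield — that alternative is enough. But the carve-out bites: the claim is a property claim. Not satisfied.
  (d) Every defendant has filed written consent, which satisfies one of the alternatives. But the carve-out bites: the claim is a property claim. Not satisfied.
  (e) No defendant resides in Norfield (they reside in Paldale, Paldale). Condition not met.
  → Not every requirement is met — no jurisdiction.
The Civil Court of Velbourne:
  (a) The plaintiff resides in Harkria, which is not Velbourne, which satisfies one of the alternatives. Condition met.
  (b) The amount in controversy is $71,500, within the USD 75,000 ceiling, so one alternative holds. And the carve-out is inapplicable — the plaintiff resides in Harkria, not Velbourne. Condition met.
  (c) No party resides in Velbourne. Condition not met.
  (d) The claim is a property claim, not an employment claim, so one alternative holds. Satisfied.
  → The court lacks jurisdiction.
The Provincial Court of Mormont:
  (a) The property lies in Velbourne, not Mormont; no defendant is a corporation — none of the alternatives is met. Condition not met.
  (b) The claim is a property claim, not a tort claim. The proviso rescues it, though: the amount in controversy is $71,500, which meets the USD 50,000 floor. Met.
  (c) The claim is a property claim, not an employment claim, so this disjunct is met. Condition met.
  (d) Every defendant has filed written consent, so this disjunct is met. Met.
  → Not every requirement is met — no jurisdiction.
The Harkria Court of Common Pleas:
  (a) The amount in controversy is 71,500 dollars, above the 50,000 dollars ceiling. Not satisfied.
  (b) No defendant is a corporation. The proviso offers no rescue either, since the operative events occurred in Velbourne, not Harkria. Condition not met.
  (c) The property lies in Velbourne, not Harkria. But the amount in controversy is $71,500, which meets the 5,000 dollars floor, and the 'unless' clause therefore excuses the requirement. Condition met.
  (d) The amount in controversy is 71,500 dollars, which meets the $50,000 floor — that alternative is enough. Satisfied.
  → The court lacks jurisdiction.
No court satisfies all of its conditions.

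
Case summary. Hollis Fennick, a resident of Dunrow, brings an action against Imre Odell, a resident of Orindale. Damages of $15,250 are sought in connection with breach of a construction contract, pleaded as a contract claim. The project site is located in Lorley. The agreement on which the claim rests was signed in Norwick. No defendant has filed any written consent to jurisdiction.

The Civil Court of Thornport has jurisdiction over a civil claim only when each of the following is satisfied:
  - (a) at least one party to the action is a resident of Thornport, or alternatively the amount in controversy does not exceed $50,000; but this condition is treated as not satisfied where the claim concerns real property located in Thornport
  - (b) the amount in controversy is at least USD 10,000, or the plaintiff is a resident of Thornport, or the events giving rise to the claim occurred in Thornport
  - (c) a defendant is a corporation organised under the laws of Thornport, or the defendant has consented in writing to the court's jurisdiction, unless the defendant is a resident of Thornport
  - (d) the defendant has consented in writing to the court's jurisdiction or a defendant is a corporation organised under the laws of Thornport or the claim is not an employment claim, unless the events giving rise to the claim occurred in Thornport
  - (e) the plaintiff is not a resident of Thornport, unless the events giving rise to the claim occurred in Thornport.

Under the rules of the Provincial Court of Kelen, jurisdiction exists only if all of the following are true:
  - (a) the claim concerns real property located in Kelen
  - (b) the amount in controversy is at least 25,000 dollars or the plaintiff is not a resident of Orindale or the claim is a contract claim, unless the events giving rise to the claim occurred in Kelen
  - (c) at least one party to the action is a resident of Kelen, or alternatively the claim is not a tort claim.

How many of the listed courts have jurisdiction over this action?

0

The Civil Court of Thornport:
  (a) The amount in controversy is USD 15,250, within the 50,000 dollars ceiling — that alternative is enough. The carve-out does not apply: the claim does not concern real property. Met.
  (b) The amount in controversy is 15,250 dollars, which meets the 10,000 dollars floor, so one alternative holds. Met.
  (c) No defendant is a corporation; no such written consent has been filed — none of the alternatives is met. Nor does the 'unless' clause help: the defendant resides in Orindale, not Thornport. Not met.
  (d) The claim is a contract claim, not an employment claim — that alternative is enough. Met.
  (e) The plaintiff resides in Dunrow, which is not Thornport. Satisfied.
  → Not every requirement is met — no jurisdiction.
The Provincial Court of Kelen:
  (a) The claim does not concern real property. Condition not met.
  (b) The plaintiff resides in Dunrow, which is not Orindale — that alternative is enough. Satisfied.
  (c) The claim is a contract claim, not a tort claim — that alternative is enough. Condition met.
  → Not every requirement is met — no jurisdiction.
No court satisfies all of its conditions.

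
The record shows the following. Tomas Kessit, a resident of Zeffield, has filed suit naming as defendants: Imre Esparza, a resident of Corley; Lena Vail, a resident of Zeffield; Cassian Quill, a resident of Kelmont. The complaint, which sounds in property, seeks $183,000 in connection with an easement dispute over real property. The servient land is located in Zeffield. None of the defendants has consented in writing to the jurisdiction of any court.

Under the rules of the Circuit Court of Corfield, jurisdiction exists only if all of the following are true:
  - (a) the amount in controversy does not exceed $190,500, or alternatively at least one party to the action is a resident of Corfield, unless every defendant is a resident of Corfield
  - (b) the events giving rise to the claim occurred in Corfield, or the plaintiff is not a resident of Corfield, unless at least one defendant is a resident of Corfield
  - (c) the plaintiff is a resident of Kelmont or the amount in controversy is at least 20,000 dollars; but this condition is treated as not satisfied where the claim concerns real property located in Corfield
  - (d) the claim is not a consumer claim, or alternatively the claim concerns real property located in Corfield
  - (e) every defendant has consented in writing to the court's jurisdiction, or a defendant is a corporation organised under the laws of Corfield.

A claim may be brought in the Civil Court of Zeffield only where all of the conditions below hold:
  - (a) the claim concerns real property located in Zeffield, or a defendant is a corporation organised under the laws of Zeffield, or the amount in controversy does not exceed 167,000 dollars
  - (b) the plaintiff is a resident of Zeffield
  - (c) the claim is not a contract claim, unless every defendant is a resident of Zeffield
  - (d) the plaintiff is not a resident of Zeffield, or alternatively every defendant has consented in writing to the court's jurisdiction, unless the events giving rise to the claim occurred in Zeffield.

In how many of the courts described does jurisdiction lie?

The Circuit Court of Corfield:
  (a) The amount in controversy is 183,000 dollars, within the 190,500 dollars ceiling — that alternative is enough. Satisfied.
  (b) The plaintiff resides in Zeffield, which is not Corfield, so one alternative holds. Satisfied.
  (c) The amount in controversy is 183,000 dollars, which meets the USD 20,000 floor, so one alternative holds. The exception is not triggered, since the property lies in Zeffield, not Corfield. Satisfied.
  (d) The claim is a property claim, not a consumer claim — that alternative is enough. Condition met.
  (e) No such written consent has been filed; no defendant is a corporation — every alternative fails. Not met.
  → At least one condition fails; no jurisdiction.
The Civil Court of Zeffield:
  (a) The property lies in Zeffield, so one alternative holds. Met.
  (b) The plaintiff resides in Zeffield. Condition met.
  (c) The claim is a property claim, not a contract claim. Condition met.
  (d) The plaintiff resides in Zeffield; no such written consent has been filed — no alternative holds. But the operative events occurred in Zeffield, and the 'unless' clause therefore excuses the requirement. Satisfied.
  → Every requirement is satisfied — jurisdiction.
Courts with jurisdiction: the Civil Court of Zeffield — 1 in total.

1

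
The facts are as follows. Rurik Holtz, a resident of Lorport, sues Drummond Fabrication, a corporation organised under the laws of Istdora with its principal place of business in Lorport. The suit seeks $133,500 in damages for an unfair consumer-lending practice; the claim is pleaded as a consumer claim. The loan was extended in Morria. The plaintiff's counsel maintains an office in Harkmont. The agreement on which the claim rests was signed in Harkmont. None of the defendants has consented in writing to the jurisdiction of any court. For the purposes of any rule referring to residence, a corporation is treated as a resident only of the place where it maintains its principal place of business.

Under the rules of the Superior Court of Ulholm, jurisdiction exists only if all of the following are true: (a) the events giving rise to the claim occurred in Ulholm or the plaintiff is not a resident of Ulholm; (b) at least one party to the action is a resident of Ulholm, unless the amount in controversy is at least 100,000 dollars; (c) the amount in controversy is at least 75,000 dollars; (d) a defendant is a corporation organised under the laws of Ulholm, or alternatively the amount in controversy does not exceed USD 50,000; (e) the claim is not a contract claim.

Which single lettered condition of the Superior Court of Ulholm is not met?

The Superior Court of Ulholm:
  (a) The plaintiff resides in Lorport, which is not Ulholm — that alternative is enough. Satisfied.
  (b) No party resides in Ulholm. However, the amount in controversy is $133,500, which meets the 100,000 dollars floor, so the 'unless' proviso supplies this condition. Condition met.
  (c) The amount in controversy is 133,500 dollars, which meets the $75,000 floor. Condition met.
  (d) The corporate defendant(s) are organised in Istdora, not Ulholm; the amount in controversy is 133,500 dollars, above the 50,000 dollars ceiling — none of the alternatives is met. Condition not met.
  (e) The claim is a consumer claim, not a contract claim. Met.
Only condition (d) fails.

(d)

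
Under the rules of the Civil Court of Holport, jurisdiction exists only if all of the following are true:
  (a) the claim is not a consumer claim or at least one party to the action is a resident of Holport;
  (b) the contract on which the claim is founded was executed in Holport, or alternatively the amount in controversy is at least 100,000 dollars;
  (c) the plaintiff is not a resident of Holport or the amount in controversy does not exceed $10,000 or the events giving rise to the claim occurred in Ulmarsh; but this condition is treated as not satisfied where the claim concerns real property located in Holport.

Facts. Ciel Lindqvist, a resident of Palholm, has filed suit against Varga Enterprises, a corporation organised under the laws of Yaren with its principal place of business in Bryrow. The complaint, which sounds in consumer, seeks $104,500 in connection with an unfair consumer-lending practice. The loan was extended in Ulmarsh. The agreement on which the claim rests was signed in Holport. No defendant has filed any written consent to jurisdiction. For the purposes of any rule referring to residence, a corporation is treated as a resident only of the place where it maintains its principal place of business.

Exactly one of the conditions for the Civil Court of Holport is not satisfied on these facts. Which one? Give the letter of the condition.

(a)

The Civil Court of Holport:
  (a) The claim is a consumer claim; no party resides in Holport — no alternative holds. Fails.
  (b) The contract was executed in Holport, so this disjunct is met. Met.
  (c) The plaintiff resides in Palholm, which is not Holport, so this disjunct is met. The carve-out does not apply: the claim does not concern real property. Satisfied.
Only condition (a) fails.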